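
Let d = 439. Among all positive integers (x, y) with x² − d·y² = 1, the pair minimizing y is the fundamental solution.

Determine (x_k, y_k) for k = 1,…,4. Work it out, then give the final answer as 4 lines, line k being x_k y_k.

440 21
387199 18480
340734680 16262379
299846131201 14310875040

[20; 1,19,1,40] for √439; ℓ=4 ⇒ convergent index 3
step 0: (20, 1)  from 20·(1,0) + (0,1)
step 1: (21, 1)  from 1·(20,1) + (1,0)
step 2: (419, 20)  from 19·(21,1) + (20,1)
step 3: (440, 21)  from 1·(419,20) + (21,1)
fundamental: x₁=440, y₁=21  (since 193600 − 439·441 = 1)
(x_2, y_2) = (440·440 + 439·21·21, 440·21 + 21·440) = (387199, 18480)
(x_3, y_3) = (440·387199 + 439·21·18480, 440·18480 + 21·387199) = (340734680, 16262379)
(x_4, y_4) = (440·340734680 + 439·21·16262379, 440·16262379 + 21·340734680) = (299846131201, 14310875040)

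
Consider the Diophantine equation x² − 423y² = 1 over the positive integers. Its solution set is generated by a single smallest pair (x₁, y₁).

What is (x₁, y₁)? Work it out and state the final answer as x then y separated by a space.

4607 224

[20; 1,1,3,4,3,1,1,40] for √423; ℓ=8 ⇒ convergent index 7
k=0  a_k=20  p_k/q_k = 20/1
k=1  a_k=1  p_k/q_k = 21/1
k=2  a_k=1  p_k/q_k = 41/2
k=3  a_k=3  p_k/q_k = 144/7
k=4  a_k=4  p_k/q_k = 617/30
k=5  a_k=3  p_k/q_k = 1995/97
k=6  a_k=1  p_k/q_k = 2612/127
k=7  a_k=1  p_k/q_k = 4607/224
fundamental: x₁=4607, y₁=224  (since 21224449 − 423·50176 = 1)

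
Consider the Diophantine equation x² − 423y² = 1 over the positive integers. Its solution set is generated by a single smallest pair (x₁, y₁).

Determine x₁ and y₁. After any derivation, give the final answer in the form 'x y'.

4607 224

√423 → a₀=20, period (1,1,3,4,3,1,1,40); ℓ=8 even so k=7
a_0=20:  p_0=20·1+0=20,  q_0=20·0+1=1
a_1=1:  p_1=1·20+1=21,  q_1=1·1+0=1
a_2=1:  p_2=1·21+20=41,  q_2=1·1+1=2
a_3=3:  p_3=3·41+21=144,  q_3=3·2+1=7
…
a_5=3:  p_5=3·617+144=1995,  q_5=3·30+7=97
a_6=1:  p_6=1·1995+617=2612,  q_6=1·97+30=127
a_7=1:  p_7=1·2612+1995=4607,  q_7=1·127+97=224
→ (4607, 224).  Check: 4607²=21224449, 423·224²=21224448, difference 1.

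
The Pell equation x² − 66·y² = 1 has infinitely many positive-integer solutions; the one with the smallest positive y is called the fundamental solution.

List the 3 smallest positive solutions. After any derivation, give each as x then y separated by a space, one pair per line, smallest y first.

65 8
8449 1040
1098305 135192

√66 → a₀=8, period (8,16); ℓ=2 even so k=1
step 0: (8, 1)  from 8·(1,0) + (0,1)
step 1: (65, 8)  from 8·(8,1) + (1,0)
(x₁, y₁) = (65, 8);  65² − 66·8² = 1 ✓
(65+8√66)^2 = 8449 + 1040√66
(65+8√66)^3 = 1098305 + 135192√66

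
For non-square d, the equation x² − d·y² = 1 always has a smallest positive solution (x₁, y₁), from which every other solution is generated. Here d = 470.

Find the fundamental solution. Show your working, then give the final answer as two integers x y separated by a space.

1691 78

√470 → a₀=21, period (1,2,8,2,1,42); ℓ=6 even so k=5
k=0  a_k=21  p_k/q_k = 21/1
k=1  a_k=1  p_k/q_k = 22/1
…
k=3  a_k=8  p_k/q_k = 542/25
k=4  a_k=2  p_k/q_k = 1149/53
k=5  a_k=1  p_k/q_k = 1691/78
fundamental: x₁=1691, y₁=78  (since 2859481 − 470·6084 = 1)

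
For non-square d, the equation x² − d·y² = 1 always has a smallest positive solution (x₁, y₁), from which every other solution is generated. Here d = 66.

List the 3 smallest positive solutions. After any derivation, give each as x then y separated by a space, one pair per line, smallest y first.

65 8
8449 1040
1098305 135192

d=66: √d = [8; 8,16] (ℓ=2, even), read p_1/q_1
step 0: (8, 1)  from 8·(1,0) + (0,1)
step 1: (65, 8)  from 8·(8,1) + (1,0)
fundamental: x₁=65, y₁=8  (since 4225 − 66·64 = 1)
(65+8√66)^2 = 8449 + 1040√66
(65+8√66)^3 = 1098305 + 135192√66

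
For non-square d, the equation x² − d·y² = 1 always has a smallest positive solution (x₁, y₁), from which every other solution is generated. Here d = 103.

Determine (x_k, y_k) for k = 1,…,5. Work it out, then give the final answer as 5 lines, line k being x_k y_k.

227528 22419
103537981567 10201900464
47115579739725224 4642436017523565
21440227253936863550977 2112568364380001494176
9756504053220377800313664488 961336909616663523916230291

d=103: √d = [10; 6,1,2,1,1,9,1,1,2,1,6,20] (ℓ=12, even), read p_11/q_11
step 0: (10, 1)  from 10·(1,0) + (0,1)
step 1: (61, 6)  from 6·(10,1) + (1,0)
…
step 6: (4567, 450)  from 9·(477,47) + (274,27)
…
step 8: (9611, 947)  from 1·(5044,497) + (4567,450)
…
step 10: (33877, 3338)  from 1·(24266,2391) + (9611,947)
step 11: (227528, 22419)  from 6·(33877,3338) + (24266,2391)
fundamental: x₁=227528, y₁=22419  (since 51768990784 − 103·502611561 = 1)
n=2: (227528,22419)∘(227528,22419) = (227528·227528+103·22419·22419, 227528·22419+22419·227528) = (103537981567,10201900464)
n=3: (103537981567,10201900464)∘(227528,22419) = (227528·103537981567+103·22419·10201900464, 227528·10201900464+22419·103537981567) = (47115579739725224,4642436017523565)
n=4: (47115579739725224,4642436017523565)∘(227528,22419) = (227528·47115579739725224+103·22419·4642436017523565, 227528·4642436017523565+22419·47115579739725224) = (21440227253936863550977,2112568364380001494176)
n=5: (21440227253936863550977,2112568364380001494176)∘(227528,22419) = (227528·21440227253936863550977+103·22419·2112568364380001494176, 227528·2112568364380001494176+22419·21440227253936863550977) = (9756504053220377800313664488,961336909616663523916230291)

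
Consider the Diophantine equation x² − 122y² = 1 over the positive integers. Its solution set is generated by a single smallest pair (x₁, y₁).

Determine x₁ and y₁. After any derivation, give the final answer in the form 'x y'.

243 22

[11; 22] for √122; ℓ=1 ⇒ convergent index 1
a_0=11:  p_0=11·1+0=11,  q_0=11·0+1=1
a_1=22:  p_1=22·11+1=243,  q_1=22·1+0=22
fundamental: x₁=243, y₁=22  (since 59049 − 122·484 = 1)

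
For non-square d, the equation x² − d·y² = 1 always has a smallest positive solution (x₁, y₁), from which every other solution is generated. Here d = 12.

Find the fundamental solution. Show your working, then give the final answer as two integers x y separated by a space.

7 2

√12 = [3; 2,6, …], period ℓ=2 (even) → k=1
i=0: a=3 ⇒ p=3, q=1
i=1: a=2 ⇒ p=7, q=2
fundamental: x₁=7, y₁=2  (since 49 − 12·4 = 1)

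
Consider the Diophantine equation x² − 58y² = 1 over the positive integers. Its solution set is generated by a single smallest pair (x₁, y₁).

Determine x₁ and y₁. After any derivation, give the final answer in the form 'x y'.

19603 2574

[7; 1,1,1,1,1,1,14] for √58; ℓ=7 ⇒ convergent index 13
step 0: (7, 1)  from 7·(1,0) + (0,1)
step 1: (8, 1)  from 1·(7,1) + (1,0)
…
step 4: (38, 5)  from 1·(23,3) + (15,2)
step 5: (61, 8)  from 1·(38,5) + (23,3)
…
step 7: (1447, 190)  from 14·(99,13) + (61,8)
…
step 11: (7532, 989)  from 1·(4539,596) + (2993,393)
step 12: (12071, 1585)  from 1·(7532,989) + (4539,596)
step 13: (19603, 2574)  from 1·(12071,1585) + (7532,989)
(x₁, y₁) = (19603, 2574);  19603² − 58·2574² = 1 ✓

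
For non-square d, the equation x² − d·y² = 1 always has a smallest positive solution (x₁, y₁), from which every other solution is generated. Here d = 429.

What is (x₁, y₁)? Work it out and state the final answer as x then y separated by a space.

1524095 73584

√429 = [20; 1,2,2,9,1,12,1,9,2,2,1,40, …], period ℓ=12 (even) → k=11
a_0=20:  p_0=20·1+0=20,  q_0=20·0+1=1
a_1=1:  p_1=1·20+1=21,  q_1=1·1+0=1
…
a_5=1:  p_5=1·1367+145=1512,  q_5=1·66+7=73
a_6=12:  p_6=12·1512+1367=19511,  q_6=12·73+66=942
…
a_10=2:  p_10=2·438459+208718=1085636,  q_10=2·21169+10077=52415
a_11=1:  p_11=1·1085636+438459=1524095,  q_11=1·52415+21169=73584
→ (1524095, 73584).  Check: 1524095²=2322865569025, 429·73584²=2322865569024, difference 1.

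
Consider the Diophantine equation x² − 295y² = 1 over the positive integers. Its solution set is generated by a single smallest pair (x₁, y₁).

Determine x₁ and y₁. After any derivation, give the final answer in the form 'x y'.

[17; 5,1,2,3,2,6,2,3,2,1,5,34] for √295; ℓ=12 ⇒ convergent index 11
step 0: (17, 1)  from 17·(1,0) + (0,1)
step 1: (86, 5)  from 5·(17,1) + (1,0)
step 2: (103, 6)  from 1·(86,5) + (17,1)
step 3: (292, 17)  from 2·(103,6) + (86,5)
…
step 5: (2250, 131)  from 2·(979,57) + (292,17)
…
step 7: (31208, 1817)  from 2·(14479,843) + (2250,131)
step 8: (108103, 6294)  from 3·(31208,1817) + (14479,843)
…
step 10: (355517, 20699)  from 1·(247414,14405) + (108103,6294)
step 11: (2024999, 117900)  from 5·(355517,20699) + (247414,14405)
→ (2024999, 117900).  Check: 2024999²=4100620950001, 295·117900²=4100620950000, difference 1.

2024999 117900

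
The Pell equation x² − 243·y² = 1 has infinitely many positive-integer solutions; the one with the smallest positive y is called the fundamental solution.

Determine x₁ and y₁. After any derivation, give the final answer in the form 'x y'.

√243 = [15; 1,1,2,3,15,3,2,1,1,30, …], period ℓ=10 (even) → k=9
i=0: a=15 ⇒ p=15, q=1
…
i=3: a=2 ⇒ p=78, q=5
i=4: a=3 ⇒ p=265, q=17
…
i=8: a=1 ⇒ p=41325, q=2651
i=9: a=1 ⇒ p=70226, q=4505
(x₁, y₁) = (70226, 4505);  70226² − 243·4505² = 1 ✓

70226 4505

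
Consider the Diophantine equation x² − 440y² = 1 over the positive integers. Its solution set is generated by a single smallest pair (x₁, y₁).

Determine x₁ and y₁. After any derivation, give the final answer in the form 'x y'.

21 1

[20; 1,40] for √440; ℓ=2 ⇒ convergent index 1
a_0=20:  p_0=20·1+0=20,  q_0=20·0+1=1
a_1=1:  p_1=1·20+1=21,  q_1=1·1+0=1
(x₁, y₁) = (21, 1);  21² − 440·1² = 1 ✓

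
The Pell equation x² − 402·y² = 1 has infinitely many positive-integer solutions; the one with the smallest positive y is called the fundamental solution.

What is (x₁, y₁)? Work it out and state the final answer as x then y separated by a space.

[20; 20,40] for √402; ℓ=2 ⇒ convergent index 1
k=0  a_k=20  p_k/q_k = 20/1
k=1  a_k=20  p_k/q_k = 401/20
fundamental: x₁=401, y₁=20  (since 160801 − 402·400 = 1)

401 20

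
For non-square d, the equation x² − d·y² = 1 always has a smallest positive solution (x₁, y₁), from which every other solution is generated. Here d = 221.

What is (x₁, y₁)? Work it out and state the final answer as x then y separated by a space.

d=221: √d = [14; 1,6,2,6,1,28] (ℓ=6, even), read p_5/q_5
i=0: a=14 ⇒ p=14, q=1
…
i=2: a=6 ⇒ p=104, q=7
…
i=4: a=6 ⇒ p=1442, q=97
i=5: a=1 ⇒ p=1665, q=112
→ (1665, 112).  Check: 1665²=2772225, 221·112²=2772224, difference 1.

1665 112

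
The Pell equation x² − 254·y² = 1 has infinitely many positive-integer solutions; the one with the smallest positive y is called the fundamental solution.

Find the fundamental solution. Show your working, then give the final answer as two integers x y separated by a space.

√254 → a₀=15, period (1,14,1,30); ℓ=4 even so k=3
i=0: a=15 ⇒ p=15, q=1
…
i=2: a=14 ⇒ p=239, q=15
i=3: a=1 ⇒ p=255, q=16
→ (255, 16).  Check: 255²=65025, 254·16²=65024, difference 1.

255 16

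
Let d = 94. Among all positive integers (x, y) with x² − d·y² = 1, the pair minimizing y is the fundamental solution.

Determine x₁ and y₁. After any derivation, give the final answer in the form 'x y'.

2143295 221064

√94 = [9; 1,2,3,1,1,…,2,1,18, …], period ℓ=16 (even) → k=15
step 0: (9, 1)  from 9·(1,0) + (0,1)
step 1: (10, 1)  from 1·(9,1) + (1,0)
step 2: (29, 3)  from 2·(10,1) + (9,1)
step 3: (97, 10)  from 3·(29,3) + (10,1)
step 4: (126, 13)  from 1·(97,10) + (29,3)
…
step 7: (1464, 151)  from 1·(1241,128) + (223,23)
…
step 9: (14417, 1487)  from 1·(12953,1336) + (1464,151)
step 10: (85038, 8771)  from 5·(14417,1487) + (12953,1336)
…
step 12: (184493, 19029)  from 1·(99455,10258) + (85038,8771)
…
step 14: (1490361, 153719)  from 2·(652934,67345) + (184493,19029)
step 15: (2143295, 221064)  from 1·(1490361,153719) + (652934,67345)
→ (2143295, 221064).  Check: 2143295²=4593713457025, 94·221064²=4593713457024, difference 1.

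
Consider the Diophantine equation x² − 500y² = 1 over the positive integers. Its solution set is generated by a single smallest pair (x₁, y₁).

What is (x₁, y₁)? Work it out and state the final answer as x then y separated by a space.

930249 41602

[22; 2,1,3,2,1,…,1,2,44] for √500; ℓ=14 ⇒ convergent index 13
a_0=22:  p_0=22·1+0=22,  q_0=22·0+1=1
a_1=2:  p_1=2·22+1=45,  q_1=2·1+0=2
…
a_3=3:  p_3=3·67+45=246,  q_3=3·3+2=11
…
a_5=1:  p_5=1·559+246=805,  q_5=1·25+11=36
a_6=1:  p_6=1·805+559=1364,  q_6=1·36+25=61
a_7=10:  p_7=10·1364+805=14445,  q_7=10·61+36=646
a_8=1:  p_8=1·14445+1364=15809,  q_8=1·646+61=707
…
a_10=2:  p_10=2·30254+15809=76317,  q_10=2·1353+707=3413
a_11=3:  p_11=3·76317+30254=259205,  q_11=3·3413+1353=11592
a_12=1:  p_12=1·259205+76317=335522,  q_12=1·11592+3413=15005
a_13=2:  p_13=2·335522+259205=930249,  q_13=2·15005+11592=41602
(x₁, y₁) = (930249, 41602);  930249² − 500·41602² = 1 ✓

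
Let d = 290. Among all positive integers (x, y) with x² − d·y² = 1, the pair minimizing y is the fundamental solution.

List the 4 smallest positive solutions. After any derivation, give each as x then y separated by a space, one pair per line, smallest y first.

[17; 34] for √290; ℓ=1 ⇒ convergent index 1
step 0: (17, 1)  from 17·(1,0) + (0,1)
step 1: (579, 34)  from 34·(17,1) + (1,0)
(x₁, y₁) = (579, 34);  579² − 290·34² = 1 ✓
(579+34√290)^2 = 670481 + 39372√290
(579+34√290)^3 = 776416419 + 45592742√290
(579+34√290)^4 = 899089542721 + 52796355864√290

579 34
670481 39372
776416419 45592742
899089542721 52796355864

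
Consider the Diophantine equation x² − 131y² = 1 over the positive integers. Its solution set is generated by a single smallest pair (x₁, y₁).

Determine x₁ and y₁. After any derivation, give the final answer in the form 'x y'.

10610 927

√131 = [11; 2,4,11,4,2,22, …], period ℓ=6 (even) → k=5
a_0=11:  p_0=11·1+0=11,  q_0=11·0+1=1
…
a_4=4:  p_4=4·1156+103=4727,  q_4=4·101+9=413
a_5=2:  p_5=2·4727+1156=10610,  q_5=2·413+101=927
→ (10610, 927).  Check: 10610²=112572100, 131·927²=112572099, difference 1.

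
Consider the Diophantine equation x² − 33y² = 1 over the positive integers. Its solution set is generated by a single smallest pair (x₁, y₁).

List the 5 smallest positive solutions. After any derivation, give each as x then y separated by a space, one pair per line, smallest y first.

√33 → a₀=5, period (1,2,1,10); ℓ=4 even so k=3
i=0: a=5 ⇒ p=5, q=1
i=1: a=1 ⇒ p=6, q=1
i=2: a=2 ⇒ p=17, q=3
i=3: a=1 ⇒ p=23, q=4
fundamental: x₁=23, y₁=4  (since 529 − 33·16 = 1)
k=2:  x_2 = 23·23+33·4·4 = 1057,  y_2 = 23·4+4·23 = 184
k=3:  x_3 = 23·1057+33·4·184 = 48599,  y_3 = 23·184+4·1057 = 8460
k=4:  x_4 = 23·48599+33·4·8460 = 2234497,  y_4 = 23·8460+4·48599 = 388976
k=5:  x_5 = 23·2234497+33·4·388976 = 102738263,  y_5 = 23·388976+4·2234497 = 17884436

23 4
1057 184
48599 8460
2234497 388976
102738263 17884436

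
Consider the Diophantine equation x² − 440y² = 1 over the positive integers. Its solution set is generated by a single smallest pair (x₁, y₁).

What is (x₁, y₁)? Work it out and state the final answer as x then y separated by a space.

√440 = [20; 1,40, …], period ℓ=2 (even) → k=1
k=0  a_k=20  p_k/q_k = 20/1
k=1  a_k=1  p_k/q_k = 21/1
→ (21, 1).  Check: 21²=441, 440·1²=440, difference 1.

21 1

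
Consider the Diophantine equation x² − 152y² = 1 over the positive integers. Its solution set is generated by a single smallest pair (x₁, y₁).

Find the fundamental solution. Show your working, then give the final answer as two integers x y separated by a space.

√152 = [12; 3,24, …], period ℓ=2 (even) → k=1
i=0: a=12 ⇒ p=12, q=1
i=1: a=3 ⇒ p=37, q=3
→ (37, 3).  Check: 37²=1369, 152·3²=1368, difference 1.

37 3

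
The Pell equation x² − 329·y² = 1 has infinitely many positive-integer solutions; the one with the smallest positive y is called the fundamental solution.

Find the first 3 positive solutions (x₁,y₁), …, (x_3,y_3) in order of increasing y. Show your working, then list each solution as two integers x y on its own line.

2376415 131016
11294696504449 622696775280
53681772387237964255 2959571914453911384

[18; 7,4,2,1,1,4,1,1,2,4,7,36] for √329; ℓ=12 ⇒ convergent index 11
k=0  a_k=18  p_k/q_k = 18/1
k=1  a_k=7  p_k/q_k = 127/7
k=2  a_k=4  p_k/q_k = 526/29
k=3  a_k=2  p_k/q_k = 1179/65
k=4  a_k=1  p_k/q_k = 1705/94
k=5  a_k=1  p_k/q_k = 2884/159
k=6  a_k=4  p_k/q_k = 13241/730
…
k=8  a_k=1  p_k/q_k = 29366/1619
k=9  a_k=2  p_k/q_k = 74857/4127
k=10  a_k=4  p_k/q_k = 328794/18127
k=11  a_k=7  p_k/q_k = 2376415/131016
fundamental: x₁=2376415, y₁=131016  (since 5647348252225 − 329·17165192256 = 1)
(x_2, y_2) = (2376415·2376415 + 329·131016·131016, 2376415·131016 + 131016·2376415) = (11294696504449, 622696775280)
(x_3, y_3) = (2376415·11294696504449 + 329·131016·622696775280, 2376415·622696775280 + 131016·11294696504449) = (53681772387237964255, 2959571914453911384)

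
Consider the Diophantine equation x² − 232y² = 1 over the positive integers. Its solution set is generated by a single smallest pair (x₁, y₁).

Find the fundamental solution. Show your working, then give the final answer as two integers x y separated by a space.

19603 1287

[15; 4,3,7,3,4,30] for √232; ℓ=6 ⇒ convergent index 5
step 0: (15, 1)  from 15·(1,0) + (0,1)
step 1: (61, 4)  from 4·(15,1) + (1,0)
step 2: (198, 13)  from 3·(61,4) + (15,1)
step 3: (1447, 95)  from 7·(198,13) + (61,4)
step 4: (4539, 298)  from 3·(1447,95) + (198,13)
step 5: (19603, 1287)  from 4·(4539,298) + (1447,95)
(x₁, y₁) = (19603, 1287);  19603² − 232·1287² = 1 ✓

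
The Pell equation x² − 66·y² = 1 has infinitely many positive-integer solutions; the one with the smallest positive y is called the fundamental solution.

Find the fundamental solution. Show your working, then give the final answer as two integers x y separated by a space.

[8; 8,16] for √66; ℓ=2 ⇒ convergent index 1
k=0  a_k=8  p_k/q_k = 8/1
k=1  a_k=8  p_k/q_k = 65/8
fundamental: x₁=65, y₁=8  (since 4225 − 66·64 = 1)

65 8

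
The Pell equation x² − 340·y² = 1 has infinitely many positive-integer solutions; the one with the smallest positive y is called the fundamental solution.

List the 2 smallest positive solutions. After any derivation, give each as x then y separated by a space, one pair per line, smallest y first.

[18; 2,3,1,1,1,…,3,2,36] for √340; ℓ=14 ⇒ convergent index 13
k=0  a_k=18  p_k/q_k = 18/1
k=1  a_k=2  p_k/q_k = 37/2
…
k=5  a_k=1  p_k/q_k = 461/25
…
k=8  a_k=1  p_k/q_k = 7265/394
k=9  a_k=1  p_k/q_k = 13774/747
k=10  a_k=1  p_k/q_k = 21039/1141
k=11  a_k=1  p_k/q_k = 34813/1888
k=12  a_k=3  p_k/q_k = 125478/6805
k=13  a_k=2  p_k/q_k = 285769/15498
→ (285769, 15498).  Check: 285769²=81663921361, 340·15498²=81663921360, difference 1.
(x_2, y_2) = (285769·285769 + 340·15498·15498, 285769·15498 + 15498·285769) = (163327842721, 8857695924)

285769 15498
163327842721 8857695924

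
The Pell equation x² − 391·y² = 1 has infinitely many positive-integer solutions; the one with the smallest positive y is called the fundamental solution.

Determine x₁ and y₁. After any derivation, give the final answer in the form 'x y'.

7338680 371133

√391 = [19; 1,3,2,2,1,…,3,1,38, …], period ℓ=16 (even) → k=15
i=0: a=19 ⇒ p=19, q=1
…
i=2: a=3 ⇒ p=79, q=4
i=3: a=2 ⇒ p=178, q=9
i=4: a=2 ⇒ p=435, q=22
i=5: a=1 ⇒ p=613, q=31
i=6: a=1 ⇒ p=1048, q=53
i=7: a=2 ⇒ p=2709, q=137
i=8: a=19 ⇒ p=52519, q=2656
i=9: a=2 ⇒ p=107747, q=5449
…
i=11: a=1 ⇒ p=268013, q=13554
i=12: a=2 ⇒ p=696292, q=35213
i=13: a=2 ⇒ p=1660597, q=83980
i=14: a=3 ⇒ p=5678083, q=287153
i=15: a=1 ⇒ p=7338680, q=371133
(x₁, y₁) = (7338680, 371133);  7338680² − 391·371133² = 1 ✓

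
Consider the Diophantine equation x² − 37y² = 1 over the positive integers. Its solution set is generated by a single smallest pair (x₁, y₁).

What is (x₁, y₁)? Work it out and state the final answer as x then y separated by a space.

√37 = [6; 12, …], period ℓ=1 (odd) → k=1
step 0: (6, 1)  from 6·(1,0) + (0,1)
step 1: (73, 12)  from 12·(6,1) + (1,0)
fundamental: x₁=73, y₁=12  (since 5329 − 37·144 = 1)

73 12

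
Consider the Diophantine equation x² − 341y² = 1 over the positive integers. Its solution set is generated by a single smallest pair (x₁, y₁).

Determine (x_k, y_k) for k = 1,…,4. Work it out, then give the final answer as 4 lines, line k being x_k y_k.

10626551 575460
225847172311201 12230310076920
4799952989541519968951 259932027556408030380
102013890481930631287980124801 5524361894723138392975161840

√341 = [18; 2,6,1,8,2,…,6,2,36, …], period ℓ=14 (even) → k=13
k=0  a_k=18  p_k/q_k = 18/1
k=1  a_k=2  p_k/q_k = 37/2
…
k=3  a_k=1  p_k/q_k = 277/15
…
k=5  a_k=2  p_k/q_k = 5189/281
k=6  a_k=1  p_k/q_k = 7645/414
…
k=8  a_k=1  p_k/q_k = 28124/1523
…
k=10  a_k=8  p_k/q_k = 641940/34763
…
k=12  a_k=6  p_k/q_k = 4953942/268271
k=13  a_k=2  p_k/q_k = 10626551/575460
(x₁, y₁) = (10626551, 575460);  10626551² − 341·575460² = 1 ✓
n=2: (10626551,575460)∘(10626551,575460) = (10626551·10626551+341·575460·575460, 10626551·575460+575460·10626551) = (225847172311201,12230310076920)
n=3: (225847172311201,12230310076920)∘(10626551,575460) = (10626551·225847172311201+341·575460·12230310076920, 10626551·12230310076920+575460·225847172311201) = (4799952989541519968951,259932027556408030380)
n=4: (4799952989541519968951,259932027556408030380)∘(10626551,575460) = (10626551·4799952989541519968951+341·575460·259932027556408030380, 10626551·259932027556408030380+575460·4799952989541519968951) = (102013890481930631287980124801,5524361894723138392975161840)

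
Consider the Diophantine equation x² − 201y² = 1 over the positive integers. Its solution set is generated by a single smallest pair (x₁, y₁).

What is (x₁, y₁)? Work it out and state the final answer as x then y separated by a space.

√201 → a₀=14, period (5,1,1,1,2,…,1,5,28); ℓ=14 even so k=13
i=0: a=14 ⇒ p=14, q=1
i=1: a=5 ⇒ p=71, q=5
i=2: a=1 ⇒ p=85, q=6
i=3: a=1 ⇒ p=156, q=11
…
i=11: a=1 ⇒ p=58085, q=4097
i=12: a=1 ⇒ p=91402, q=6447
i=13: a=5 ⇒ p=515095, q=36332
fundamental: x₁=515095, y₁=36332  (since 265322859025 − 201·1320014224 = 1)

515095 36332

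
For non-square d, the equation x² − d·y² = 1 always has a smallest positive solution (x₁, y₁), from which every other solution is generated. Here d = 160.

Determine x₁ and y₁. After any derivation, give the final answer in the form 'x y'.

721 57

√160 = [12; 1,1,1,5,1,1,1,24, …], period ℓ=8 (even) → k=7
k=0  a_k=12  p_k/q_k = 12/1
…
k=5  a_k=1  p_k/q_k = 253/20
k=6  a_k=1  p_k/q_k = 468/37
k=7  a_k=1  p_k/q_k = 721/57
fundamental: x₁=721, y₁=57  (since 519841 − 160·3249 = 1)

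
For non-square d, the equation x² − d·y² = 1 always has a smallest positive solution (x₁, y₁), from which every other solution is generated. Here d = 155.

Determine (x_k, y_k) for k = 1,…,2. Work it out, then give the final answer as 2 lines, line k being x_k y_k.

249 20
124001 9960

[12; 2,4,2,24] for √155; ℓ=4 ⇒ convergent index 3
step 0: (12, 1)  from 12·(1,0) + (0,1)
…
step 2: (112, 9)  from 4·(25,2) + (12,1)
step 3: (249, 20)  from 2·(112,9) + (25,2)
fundamental: x₁=249, y₁=20  (since 62001 − 155·400 = 1)
k=2:  x_2 = 249·249+155·20·20 = 124001,  y_2 = 249·20+20·249 = 9960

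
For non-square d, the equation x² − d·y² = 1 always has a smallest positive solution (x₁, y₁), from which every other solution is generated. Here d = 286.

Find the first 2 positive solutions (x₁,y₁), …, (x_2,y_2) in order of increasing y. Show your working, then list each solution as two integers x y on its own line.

561835 33222
631317134449 37330564740

[16; 1,10,3,3,2,3,3,10,1,32] for √286; ℓ=10 ⇒ convergent index 9
a_0=16:  p_0=16·1+0=16,  q_0=16·0+1=1
a_1=1:  p_1=1·16+1=17,  q_1=1·1+0=1
…
a_3=3:  p_3=3·186+17=575,  q_3=3·11+1=34
…
a_7=3:  p_7=3·15102+4397=49703,  q_7=3·893+260=2939
a_8=10:  p_8=10·49703+15102=512132,  q_8=10·2939+893=30283
a_9=1:  p_9=1·512132+49703=561835,  q_9=1·30283+2939=33222
fundamental: x₁=561835, y₁=33222  (since 315658567225 − 286·1103701284 = 1)
k=2:  x_2 = 561835·561835+286·33222·33222 = 631317134449,  y_2 = 561835·33222+33222·561835 = 37330564740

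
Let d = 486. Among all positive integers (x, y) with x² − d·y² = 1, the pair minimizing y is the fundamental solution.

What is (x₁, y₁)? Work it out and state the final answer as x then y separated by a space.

√486 → a₀=22, period (22,44); ℓ=2 even so k=1
step 0: (22, 1)  from 22·(1,0) + (0,1)
step 1: (485, 22)  from 22·(22,1) + (1,0)
→ (485, 22).  Check: 485²=235225, 486·22²=235224, difference 1.

485 22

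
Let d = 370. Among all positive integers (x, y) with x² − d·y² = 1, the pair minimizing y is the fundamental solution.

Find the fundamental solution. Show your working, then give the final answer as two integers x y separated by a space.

213859 11118

d=370: √d = [19; 4,4,38] (ℓ=3, odd), read p_5/q_5
k=0  a_k=19  p_k/q_k = 19/1
k=1  a_k=4  p_k/q_k = 77/4
k=2  a_k=4  p_k/q_k = 327/17
…
k=4  a_k=4  p_k/q_k = 50339/2617
k=5  a_k=4  p_k/q_k = 213859/11118
(x₁, y₁) = (213859, 11118);  213859² − 370·11118² = 1 ✓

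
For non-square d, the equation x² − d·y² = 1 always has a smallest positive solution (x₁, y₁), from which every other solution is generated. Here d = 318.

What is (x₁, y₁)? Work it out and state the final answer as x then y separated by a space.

√318 → a₀=17, period (1,4,1,34); ℓ=4 even so k=3
k=0  a_k=17  p_k/q_k = 17/1
…
k=2  a_k=4  p_k/q_k = 89/5
k=3  a_k=1  p_k/q_k = 107/6
fundamental: x₁=107, y₁=6  (since 11449 − 318·36 = 1)

107 6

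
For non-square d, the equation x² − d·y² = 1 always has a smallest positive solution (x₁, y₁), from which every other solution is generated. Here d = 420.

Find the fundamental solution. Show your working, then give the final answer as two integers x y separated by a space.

[20; 2,40] for √420; ℓ=2 ⇒ convergent index 1
step 0: (20, 1)  from 20·(1,0) + (0,1)
step 1: (41, 2)  from 2·(20,1) + (1,0)
(x₁, y₁) = (41, 2);  41² − 420·2² = 1 ✓

41 2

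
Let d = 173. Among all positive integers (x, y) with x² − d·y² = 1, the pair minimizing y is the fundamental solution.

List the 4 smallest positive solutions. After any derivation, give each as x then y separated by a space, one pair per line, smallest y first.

d=173: √d = [13; 6,1,1,6,26] (ℓ=5, odd), read p_9/q_9
step 0: (13, 1)  from 13·(1,0) + (0,1)
…
step 7: (205791, 15646)  from 1·(176552,13423) + (29239,2223)
step 8: (382343, 29069)  from 1·(205791,15646) + (176552,13423)
step 9: (2499849, 190060)  from 6·(382343,29069) + (205791,15646)
fundamental: x₁=2499849, y₁=190060  (since 6249245022801 − 173·36122803600 = 1)
(2499849+190060√173)^2 = 12498490045601 + 950242601880√173
(2499849+190060√173)^3 = 62488675684008728649 + 4750926036134042180√173
(2499849+190060√173)^4 = 312424506839974574118902401 + 23753195401006348176659760√173

2499849 190060
12498490045601 950242601880
62488675684008728649 4750926036134042180
312424506839974574118902401 23753195401006348176659760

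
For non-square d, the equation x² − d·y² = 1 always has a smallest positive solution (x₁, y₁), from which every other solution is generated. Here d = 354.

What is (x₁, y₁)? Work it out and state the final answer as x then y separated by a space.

[18; 1,4,2,2,18,2,2,4,1,36] for √354; ℓ=10 ⇒ convergent index 9
i=0: a=18 ⇒ p=18, q=1
i=1: a=1 ⇒ p=19, q=1
…
i=3: a=2 ⇒ p=207, q=11
i=4: a=2 ⇒ p=508, q=27
i=5: a=18 ⇒ p=9351, q=497
i=6: a=2 ⇒ p=19210, q=1021
…
i=8: a=4 ⇒ p=210294, q=11177
i=9: a=1 ⇒ p=258065, q=13716
→ (258065, 13716).  Check: 258065²=66597544225, 354·13716²=66597544224, difference 1.

258065 13716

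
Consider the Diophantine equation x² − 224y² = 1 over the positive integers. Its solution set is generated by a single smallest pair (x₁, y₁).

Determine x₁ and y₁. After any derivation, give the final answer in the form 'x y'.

15 1

√224 → a₀=14, period (1,28); ℓ=2 even so k=1
step 0: (14, 1)  from 14·(1,0) + (0,1)
step 1: (15, 1)  from 1·(14,1) + (1,0)
fundamental: x₁=15, y₁=1  (since 225 − 224·1 = 1)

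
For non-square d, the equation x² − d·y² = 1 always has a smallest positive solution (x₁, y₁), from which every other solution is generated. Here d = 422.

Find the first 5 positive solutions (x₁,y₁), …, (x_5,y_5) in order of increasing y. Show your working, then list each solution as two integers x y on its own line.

[20; 1,1,5,2,1,…,1,1,40] for √422; ℓ=14 ⇒ convergent index 13
k=0  a_k=20  p_k/q_k = 20/1
k=1  a_k=1  p_k/q_k = 21/1
…
k=3  a_k=5  p_k/q_k = 226/11
k=4  a_k=2  p_k/q_k = 493/24
…
k=6  a_k=3  p_k/q_k = 2650/129
k=7  a_k=20  p_k/q_k = 53719/2615
k=8  a_k=3  p_k/q_k = 163807/7974
k=9  a_k=1  p_k/q_k = 217526/10589
…
k=11  a_k=5  p_k/q_k = 3211821/156349
k=12  a_k=1  p_k/q_k = 3810680/185501
k=13  a_k=1  p_k/q_k = 7022501/341850
(x₁, y₁) = (7022501, 341850);  7022501² − 422·341850² = 1 ✓
k=2:  x_2 = 7022501·7022501+422·341850·341850 = 98631040590001,  y_2 = 7022501·341850+341850·7022501 = 4801283933700
k=3:  x_3 = 7022501·98631040590001+422·341850·4801283933700 = 1385273162348638202501,  y_3 = 7022501·4801283933700+341850·98631040590001 = 67434042451384025550
k=4:  x_4 = 7022501·1385273162348638202501+422·341850·67434042451384025550 = 19456164335732849620362360001,  y_4 = 7022501·67434042451384025550+341850·1385273162348638202501 = 947111261097768740333867400
k=5:  x_5 = 7022501·19456164335732849620362360001+422·341850·947111261097768740333867400 = 273261867007695159110526238300562501,  y_5 = 7022501·947111261097768740333867400+341850·19456164335732849620362360001 = 13302179556340616719484196916709250

7022501 341850
98631040590001 4801283933700
1385273162348638202501 67434042451384025550
19456164335732849620362360001 947111261097768740333867400
273261867007695159110526238300562501 13302179556340616719484196916709250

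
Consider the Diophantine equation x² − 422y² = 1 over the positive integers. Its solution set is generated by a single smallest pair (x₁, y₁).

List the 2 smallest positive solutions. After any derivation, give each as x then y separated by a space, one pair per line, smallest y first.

7022501 341850
98631040590001 4801283933700

d=422: √d = [20; 1,1,5,2,1,…,1,1,40] (ℓ=14, even), read p_13/q_13
a_0=20:  p_0=20·1+0=20,  q_0=20·0+1=1
a_1=1:  p_1=1·20+1=21,  q_1=1·1+0=1
…
a_8=3:  p_8=3·53719+2650=163807,  q_8=3·2615+129=7974
a_9=1:  p_9=1·163807+53719=217526,  q_9=1·7974+2615=10589
…
a_11=5:  p_11=5·598859+217526=3211821,  q_11=5·29152+10589=156349
a_12=1:  p_12=1·3211821+598859=3810680,  q_12=1·156349+29152=185501
a_13=1:  p_13=1·3810680+3211821=7022501,  q_13=1·185501+156349=341850
fundamental: x₁=7022501, y₁=341850  (since 49315520295001 − 422·116861422500 = 1)
n=2: (7022501,341850)∘(7022501,341850) = (7022501·7022501+422·341850·341850, 7022501·341850+341850·7022501) = (98631040590001,4801283933700)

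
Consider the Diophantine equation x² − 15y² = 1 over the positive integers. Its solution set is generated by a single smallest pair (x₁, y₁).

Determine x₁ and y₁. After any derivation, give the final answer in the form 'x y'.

√15 = [3; 1,6, …], period ℓ=2 (even) → k=1
step 0: (3, 1)  from 3·(1,0) + (0,1)
step 1: (4, 1)  from 1·(3,1) + (1,0)
(x₁, y₁) = (4, 1);  4² − 15·1² = 1 ✓

4 1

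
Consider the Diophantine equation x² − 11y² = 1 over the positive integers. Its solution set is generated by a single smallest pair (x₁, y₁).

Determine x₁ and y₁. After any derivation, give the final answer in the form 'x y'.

10 3

√11 = [3; 3,6, …], period ℓ=2 (even) → k=1
i=0: a=3 ⇒ p=3, q=1
i=1: a=3 ⇒ p=10, q=3
fundamental: x₁=10, y₁=3  (since 100 − 11·9 = 1)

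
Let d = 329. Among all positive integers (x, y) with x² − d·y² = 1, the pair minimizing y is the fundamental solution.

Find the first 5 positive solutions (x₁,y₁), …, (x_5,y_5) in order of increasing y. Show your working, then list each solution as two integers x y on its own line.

d=329: √d = [18; 7,4,2,1,1,4,1,1,2,4,7,36] (ℓ=12, even), read p_11/q_11
a_0=18:  p_0=18·1+0=18,  q_0=18·0+1=1
…
a_3=2:  p_3=2·526+127=1179,  q_3=2·29+7=65
…
a_5=1:  p_5=1·1705+1179=2884,  q_5=1·94+65=159
…
a_8=1:  p_8=1·16125+13241=29366,  q_8=1·889+730=1619
a_9=2:  p_9=2·29366+16125=74857,  q_9=2·1619+889=4127
a_10=4:  p_10=4·74857+29366=328794,  q_10=4·4127+1619=18127
a_11=7:  p_11=7·328794+74857=2376415,  q_11=7·18127+4127=131016
→ (2376415, 131016).  Check: 2376415²=5647348252225, 329·131016²=5647348252224, difference 1.
(x_2, y_2) = (2376415·2376415 + 329·131016·131016, 2376415·131016 + 131016·2376415) = (11294696504449, 622696775280)
(x_3, y_3) = (2376415·11294696504449 + 329·131016·622696775280, 2376415·622696775280 + 131016·11294696504449) = (53681772387237964255, 2959571914453911384)
(x_4, y_4) = (2376415·53681772387237964255 + 329·131016·2959571914453911384, 2376415·2959571914453911384 + 131016·53681772387237964255) = (255140338255224918953587201, 14066342182173360946441440)
(x_5, y_5) = (2376415·255140338255224918953587201 + 329·131016·14066342182173360946441440, 2376415·14066342182173360946441440 + 131016·255140338255224918953587201) = (1212638653869526969777790618564575, 66854933113696055535160815363816)

2376415 131016
11294696504449 622696775280
53681772387237964255 2959571914453911384
255140338255224918953587201 14066342182173360946441440
1212638653869526969777790618564575 66854933113696055535160815363816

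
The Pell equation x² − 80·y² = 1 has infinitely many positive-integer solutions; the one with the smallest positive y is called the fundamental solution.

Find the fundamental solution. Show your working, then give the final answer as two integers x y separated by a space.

√80 = [8; 1,16, …], period ℓ=2 (even) → k=1
a_0=8:  p_0=8·1+0=8,  q_0=8·0+1=1
a_1=1:  p_1=1·8+1=9,  q_1=1·1+0=1
→ (9, 1).  Check: 9²=81, 80·1²=80, difference 1.

9 1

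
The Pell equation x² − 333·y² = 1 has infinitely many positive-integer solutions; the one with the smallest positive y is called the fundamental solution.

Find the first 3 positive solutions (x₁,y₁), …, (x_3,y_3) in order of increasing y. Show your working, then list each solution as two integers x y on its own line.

d=333: √d = [18; 4,36] (ℓ=2, even), read p_1/q_1
k=0  a_k=18  p_k/q_k = 18/1
k=1  a_k=4  p_k/q_k = 73/4
(x₁, y₁) = (73, 4);  73² − 333·4² = 1 ✓
k=2:  x_2 = 73·73+333·4·4 = 10657,  y_2 = 73·4+4·73 = 584
k=3:  x_3 = 73·10657+333·4·584 = 1555849,  y_3 = 73·584+4·10657 = 85260

73 4
10657 584
1555849 85260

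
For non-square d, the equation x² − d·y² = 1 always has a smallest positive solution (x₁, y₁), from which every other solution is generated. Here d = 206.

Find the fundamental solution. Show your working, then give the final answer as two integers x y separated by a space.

59535 4148

√206 → a₀=14, period (2,1,5,14,5,1,2,28); ℓ=8 even so k=7
step 0: (14, 1)  from 14·(1,0) + (0,1)
…
step 2: (43, 3)  from 1·(29,2) + (14,1)
…
step 4: (3459, 241)  from 14·(244,17) + (43,3)
…
step 6: (20998, 1463)  from 1·(17539,1222) + (3459,241)
step 7: (59535, 4148)  from 2·(20998,1463) + (17539,1222)
→ (59535, 4148).  Check: 59535²=3544416225, 206·4148²=3544416224, difference 1.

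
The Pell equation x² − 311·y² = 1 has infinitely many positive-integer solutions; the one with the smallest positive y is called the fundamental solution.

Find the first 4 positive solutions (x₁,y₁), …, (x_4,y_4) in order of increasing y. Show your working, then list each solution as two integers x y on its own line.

[17; 1,1,1,2,1,…,1,1,34] for √311; ℓ=16 ⇒ convergent index 15
a_0=17:  p_0=17·1+0=17,  q_0=17·0+1=1
…
a_7=3:  p_7=3·1305+194=4109,  q_7=3·74+11=233
a_8=17:  p_8=17·4109+1305=71158,  q_8=17·233+74=4035
a_9=3:  p_9=3·71158+4109=217583,  q_9=3·4035+233=12338
…
a_13=1:  p_13=1·4565134+1594239=6159373,  q_13=1·258865+90401=349266
a_14=1:  p_14=1·6159373+4565134=10724507,  q_14=1·349266+258865=608131
a_15=1:  p_15=1·10724507+6159373=16883880,  q_15=1·608131+349266=957397
fundamental: x₁=16883880, y₁=957397  (since 285065403854400 − 311·916609015609 = 1)
(x_2, y_2) = (16883880·16883880 + 311·957397·957397, 16883880·957397 + 957397·16883880) = (570130807708799, 32329152120720)
(x_3, y_3) = (16883880·570130807708799 + 311·957397·32329152120720, 16883880·32329152120720 + 957397·570130807708799) = (19252040283316857636360, 1091683049815963029803)
(x_4, y_4) = (16883880·19252040283316857636360 + 311·957397·1091683049815963029803, 16883880·1091683049815963029803 + 957397·19252040283316857636360) = (650098275797375082487964044801, 36863691222253451430108430560)

16883880 957397
570130807708799 32329152120720
19252040283316857636360 1091683049815963029803
650098275797375082487964044801 36863691222253451430108430560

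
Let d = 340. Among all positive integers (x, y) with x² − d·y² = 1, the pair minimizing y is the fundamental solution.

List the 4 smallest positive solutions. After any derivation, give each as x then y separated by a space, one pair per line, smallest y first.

285769 15498
163327842721 8857695924
93348068572789129 5062509812995614
53351968415791425367681 2893416733491029538408

d=340: √d = [18; 2,3,1,1,1,…,3,2,36] (ℓ=14, even), read p_13/q_13
a_0=18:  p_0=18·1+0=18,  q_0=18·0+1=1
a_1=2:  p_1=2·18+1=37,  q_1=2·1+0=2
…
a_3=1:  p_3=1·129+37=166,  q_3=1·7+2=9
a_4=1:  p_4=1·166+129=295,  q_4=1·9+7=16
a_5=1:  p_5=1·295+166=461,  q_5=1·16+9=25
a_6=1:  p_6=1·461+295=756,  q_6=1·25+16=41
a_7=8:  p_7=8·756+461=6509,  q_7=8·41+25=353
a_8=1:  p_8=1·6509+756=7265,  q_8=1·353+41=394
…
a_10=1:  p_10=1·13774+7265=21039,  q_10=1·747+394=1141
…
a_12=3:  p_12=3·34813+21039=125478,  q_12=3·1888+1141=6805
a_13=2:  p_13=2·125478+34813=285769,  q_13=2·6805+1888=15498
fundamental: x₁=285769, y₁=15498  (since 81663921361 − 340·240188004 = 1)
k=2:  x_2 = 285769·285769+340·15498·15498 = 163327842721,  y_2 = 285769·15498+15498·285769 = 8857695924
k=3:  x_3 = 285769·163327842721+340·15498·8857695924 = 93348068572789129,  y_3 = 285769·8857695924+15498·163327842721 = 5062509812995614
k=4:  x_4 = 285769·93348068572789129+340·15498·5062509812995614 = 53351968415791425367681,  y_4 = 285769·5062509812995614+15498·93348068572789129 = 2893416733491029538408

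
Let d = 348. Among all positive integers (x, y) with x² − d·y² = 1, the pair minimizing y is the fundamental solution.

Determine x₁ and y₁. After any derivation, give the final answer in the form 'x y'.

[18; 1,1,1,8,1,1,1,36] for √348; ℓ=8 ⇒ convergent index 7
a_0=18:  p_0=18·1+0=18,  q_0=18·0+1=1
…
a_3=1:  p_3=1·37+19=56,  q_3=1·2+1=3
a_4=8:  p_4=8·56+37=485,  q_4=8·3+2=26
a_5=1:  p_5=1·485+56=541,  q_5=1·26+3=29
a_6=1:  p_6=1·541+485=1026,  q_6=1·29+26=55
a_7=1:  p_7=1·1026+541=1567,  q_7=1·55+29=84
fundamental: x₁=1567, y₁=84  (since 2455489 − 348·7056 = 1)

1567 84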